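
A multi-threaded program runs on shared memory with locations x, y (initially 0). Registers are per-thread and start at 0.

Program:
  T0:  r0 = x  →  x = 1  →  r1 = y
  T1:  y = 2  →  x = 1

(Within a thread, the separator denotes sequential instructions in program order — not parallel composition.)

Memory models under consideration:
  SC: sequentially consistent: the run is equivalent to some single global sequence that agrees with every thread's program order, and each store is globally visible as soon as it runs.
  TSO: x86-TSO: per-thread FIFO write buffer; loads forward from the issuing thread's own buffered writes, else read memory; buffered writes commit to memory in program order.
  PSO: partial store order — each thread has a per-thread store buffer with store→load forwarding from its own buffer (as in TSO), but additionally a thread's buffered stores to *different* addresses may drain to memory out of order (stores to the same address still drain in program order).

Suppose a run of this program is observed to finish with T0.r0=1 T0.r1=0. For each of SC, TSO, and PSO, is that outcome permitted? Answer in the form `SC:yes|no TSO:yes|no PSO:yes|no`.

SC:no TSO:no PSO:yes

outcome vector order: (T0.r0,T0.r1)
SC: 3 outcomes — {<0 0>, <0 2>, <1 2>}
TSO: 3 outcomes — {<0 0>, <0 2>, <1 2>}
PSO: 4 outcomes — {<0 0>, <0 2>, <1 0>, <1 2>}
target <1 0> ∈ {PSO}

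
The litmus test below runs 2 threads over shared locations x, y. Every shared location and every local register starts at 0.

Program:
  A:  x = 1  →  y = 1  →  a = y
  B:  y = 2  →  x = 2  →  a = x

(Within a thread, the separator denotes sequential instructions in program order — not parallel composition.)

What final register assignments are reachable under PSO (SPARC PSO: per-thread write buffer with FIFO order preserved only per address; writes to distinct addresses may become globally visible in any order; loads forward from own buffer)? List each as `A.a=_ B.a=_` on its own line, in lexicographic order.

A.a=1 B.a=1
A.a=1 B.a=2
A.a=2 B.a=1
A.a=2 B.a=2

outcome vector order: (A.a,B.a)
|PSO outcomes| = 4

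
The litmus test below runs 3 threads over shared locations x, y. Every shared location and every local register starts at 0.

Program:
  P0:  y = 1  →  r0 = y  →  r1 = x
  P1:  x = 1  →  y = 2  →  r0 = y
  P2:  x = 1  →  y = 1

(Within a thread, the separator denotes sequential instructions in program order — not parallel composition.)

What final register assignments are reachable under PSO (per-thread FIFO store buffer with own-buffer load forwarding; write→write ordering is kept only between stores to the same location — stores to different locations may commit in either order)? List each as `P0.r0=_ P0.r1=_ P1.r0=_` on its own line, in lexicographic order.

P0.r0=1 P0.r1=0 P1.r0=1
P0.r0=1 P0.r1=0 P1.r0=2
P0.r0=1 P0.r1=1 P1.r0=1
P0.r0=1 P0.r1=1 P1.r0=2
P0.r0=2 P0.r1=0 P1.r0=1
P0.r0=2 P0.r1=0 P1.r0=2
P0.r0=2 P0.r1=1 P1.r0=1
P0.r0=2 P0.r1=1 P1.r0=2

outcome vector order: (P0.r0,P0.r1,P1.r0)
|PSO outcomes| = 8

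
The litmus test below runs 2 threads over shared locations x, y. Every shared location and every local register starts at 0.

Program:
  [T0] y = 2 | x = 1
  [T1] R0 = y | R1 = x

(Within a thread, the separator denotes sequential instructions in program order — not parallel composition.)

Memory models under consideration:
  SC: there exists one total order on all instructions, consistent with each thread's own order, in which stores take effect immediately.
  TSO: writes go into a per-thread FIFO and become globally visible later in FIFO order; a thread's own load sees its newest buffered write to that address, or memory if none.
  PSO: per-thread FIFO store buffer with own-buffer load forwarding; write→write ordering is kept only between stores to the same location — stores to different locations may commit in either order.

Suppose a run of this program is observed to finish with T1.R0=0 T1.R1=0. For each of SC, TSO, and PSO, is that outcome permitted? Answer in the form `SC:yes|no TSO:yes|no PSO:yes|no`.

SC:yes TSO:yes PSO:yes

outcome vector order: (T1.R0,T1.R1)
SC (4): <0 0> <0 1> <2 0> <2 1>
TSO (4): <0 0> <0 1> <2 0> <2 1>
PSO (4): <0 0> <0 1> <2 0> <2 1>
target <0 0> ∈ {SC,TSO,PSO}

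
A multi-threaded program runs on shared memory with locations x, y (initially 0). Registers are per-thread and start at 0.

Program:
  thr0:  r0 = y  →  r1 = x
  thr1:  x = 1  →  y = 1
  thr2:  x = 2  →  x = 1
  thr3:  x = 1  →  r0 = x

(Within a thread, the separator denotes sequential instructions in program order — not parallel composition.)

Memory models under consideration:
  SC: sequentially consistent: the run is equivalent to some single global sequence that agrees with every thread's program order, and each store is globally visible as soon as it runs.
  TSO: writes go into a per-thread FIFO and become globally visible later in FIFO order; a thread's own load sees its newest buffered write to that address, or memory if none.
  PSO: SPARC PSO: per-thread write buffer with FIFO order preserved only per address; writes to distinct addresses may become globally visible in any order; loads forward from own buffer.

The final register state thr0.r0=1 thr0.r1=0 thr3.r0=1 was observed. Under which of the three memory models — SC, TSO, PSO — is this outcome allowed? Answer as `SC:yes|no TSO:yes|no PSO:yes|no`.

SC:no TSO:no PSO:yes

outcome vector order: (thr0.r0,thr0.r1,thr3.r0)
[SC] allowed = {001; 002; 011; 012; 021; 022; 111; 112; 121; 122}
[TSO] allowed = {001; 002; 011; 012; 021; 022; 111; 112; 121; 122}
[PSO] allowed = {001; 002; 011; 012; 021; 022; 101; 102; 111; 112; 121; 122}
target 101 ∈ {PSO}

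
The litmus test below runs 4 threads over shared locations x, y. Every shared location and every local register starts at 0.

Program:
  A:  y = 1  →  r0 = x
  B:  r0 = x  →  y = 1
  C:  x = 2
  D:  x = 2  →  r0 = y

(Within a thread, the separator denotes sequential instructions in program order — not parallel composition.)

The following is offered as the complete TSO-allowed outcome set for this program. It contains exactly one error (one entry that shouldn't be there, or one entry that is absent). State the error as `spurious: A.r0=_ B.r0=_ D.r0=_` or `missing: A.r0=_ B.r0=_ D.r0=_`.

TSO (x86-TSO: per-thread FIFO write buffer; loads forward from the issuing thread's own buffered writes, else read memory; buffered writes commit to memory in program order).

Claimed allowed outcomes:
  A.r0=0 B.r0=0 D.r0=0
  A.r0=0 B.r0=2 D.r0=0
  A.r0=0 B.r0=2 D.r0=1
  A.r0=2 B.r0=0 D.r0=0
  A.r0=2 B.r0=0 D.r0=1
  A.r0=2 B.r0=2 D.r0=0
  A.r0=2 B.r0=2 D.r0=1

missing: A.r0=0 B.r0=0 D.r0=1

outcome vector order: (A.r0,B.r0,D.r0)
TSO: 8 outcomes — {(0,0,0), (0,0,1), (0,2,0), (0,2,1), (2,0,0), (2,0,1), (2,2,0), (2,2,1)}
TSO∖claimed = {(0,0,1)}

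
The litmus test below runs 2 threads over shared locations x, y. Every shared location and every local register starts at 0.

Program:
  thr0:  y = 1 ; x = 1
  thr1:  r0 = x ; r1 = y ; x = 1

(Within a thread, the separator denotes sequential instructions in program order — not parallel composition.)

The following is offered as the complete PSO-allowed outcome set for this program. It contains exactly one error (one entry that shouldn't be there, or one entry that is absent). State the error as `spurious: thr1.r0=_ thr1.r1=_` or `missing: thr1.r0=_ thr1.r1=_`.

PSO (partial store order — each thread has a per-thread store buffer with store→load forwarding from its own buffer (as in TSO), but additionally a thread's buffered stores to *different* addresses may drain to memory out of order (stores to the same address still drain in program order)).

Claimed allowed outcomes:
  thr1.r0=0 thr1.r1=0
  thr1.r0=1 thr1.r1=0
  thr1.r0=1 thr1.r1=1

outcome vector order: (thr1.r0,thr1.r1)
PSO: 4 outcomes — {00, 01, 10, 11}
PSO∖claimed = {01}

missing: thr1.r0=0 thr1.r1=1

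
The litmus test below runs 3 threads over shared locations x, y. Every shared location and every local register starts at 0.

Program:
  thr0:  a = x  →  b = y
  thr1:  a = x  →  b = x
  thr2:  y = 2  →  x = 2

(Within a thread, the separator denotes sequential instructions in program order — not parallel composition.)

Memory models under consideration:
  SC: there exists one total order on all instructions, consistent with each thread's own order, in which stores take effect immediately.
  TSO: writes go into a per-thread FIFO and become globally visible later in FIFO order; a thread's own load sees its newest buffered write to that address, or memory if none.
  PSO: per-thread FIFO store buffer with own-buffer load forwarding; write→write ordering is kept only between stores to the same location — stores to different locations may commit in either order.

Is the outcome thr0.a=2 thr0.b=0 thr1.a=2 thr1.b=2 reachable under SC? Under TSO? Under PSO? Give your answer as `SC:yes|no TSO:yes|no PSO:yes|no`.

SC:no TSO:no PSO:yes

outcome vector order: (thr0.a,thr0.b,thr1.a,thr1.b)
SC (9): (0,0,0,0) (0,0,0,2) (0,0,2,2) (0,2,0,0) (0,2,0,2) (0,2,2,2) (2,2,0,0) (2,2,0,2) (2,2,2,2)
TSO (9): (0,0,0,0) (0,0,0,2) (0,0,2,2) (0,2,0,0) (0,2,0,2) (0,2,2,2) (2,2,0,0) (2,2,0,2) (2,2,2,2)
PSO (12): (0,0,0,0) (0,0,0,2) (0,0,2,2) (0,2,0,0) (0,2,0,2) (0,2,2,2) (2,0,0,0) (2,0,0,2) (2,0,2,2) (2,2,0,0) (2,2,0,2) (2,2,2,2)
target (2,0,2,2) ∈ {PSO}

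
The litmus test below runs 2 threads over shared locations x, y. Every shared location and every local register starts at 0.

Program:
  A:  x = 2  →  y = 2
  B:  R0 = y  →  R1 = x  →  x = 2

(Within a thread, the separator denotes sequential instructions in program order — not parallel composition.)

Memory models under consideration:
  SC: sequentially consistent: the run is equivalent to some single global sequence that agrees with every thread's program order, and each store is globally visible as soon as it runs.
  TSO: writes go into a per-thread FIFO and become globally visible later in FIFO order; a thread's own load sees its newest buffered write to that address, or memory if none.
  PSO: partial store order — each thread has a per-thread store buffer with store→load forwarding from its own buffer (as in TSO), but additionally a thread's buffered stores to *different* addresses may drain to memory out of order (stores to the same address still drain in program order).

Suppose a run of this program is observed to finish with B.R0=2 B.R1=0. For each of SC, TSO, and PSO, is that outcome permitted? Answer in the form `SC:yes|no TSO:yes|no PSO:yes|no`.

outcome vector order: (B.R0,B.R1)
SC: 3 outcomes — {0/0, 0/2, 2/2}
TSO: 3 outcomes — {0/0, 0/2, 2/2}
PSO: 4 outcomes — {0/0, 0/2, 2/0, 2/2}
target 2/0 ∈ {PSO}

SC:no TSO:no PSO:yes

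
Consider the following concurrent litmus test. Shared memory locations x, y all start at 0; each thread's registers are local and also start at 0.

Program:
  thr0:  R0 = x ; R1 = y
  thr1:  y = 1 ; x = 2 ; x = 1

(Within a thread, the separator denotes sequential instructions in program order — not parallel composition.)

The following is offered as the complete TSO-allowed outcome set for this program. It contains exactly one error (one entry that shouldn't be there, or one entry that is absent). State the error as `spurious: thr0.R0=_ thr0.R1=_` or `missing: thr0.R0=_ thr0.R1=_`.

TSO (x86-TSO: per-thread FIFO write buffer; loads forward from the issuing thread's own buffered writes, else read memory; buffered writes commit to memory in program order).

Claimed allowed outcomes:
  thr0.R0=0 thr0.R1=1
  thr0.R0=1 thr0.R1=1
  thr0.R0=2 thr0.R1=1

outcome vector order: (thr0.R0,thr0.R1)
[TSO] allowed = {0/0, 0/1, 1/1, 2/1}
TSO∖claimed = {0/0}

missing: thr0.R0=0 thr0.R1=0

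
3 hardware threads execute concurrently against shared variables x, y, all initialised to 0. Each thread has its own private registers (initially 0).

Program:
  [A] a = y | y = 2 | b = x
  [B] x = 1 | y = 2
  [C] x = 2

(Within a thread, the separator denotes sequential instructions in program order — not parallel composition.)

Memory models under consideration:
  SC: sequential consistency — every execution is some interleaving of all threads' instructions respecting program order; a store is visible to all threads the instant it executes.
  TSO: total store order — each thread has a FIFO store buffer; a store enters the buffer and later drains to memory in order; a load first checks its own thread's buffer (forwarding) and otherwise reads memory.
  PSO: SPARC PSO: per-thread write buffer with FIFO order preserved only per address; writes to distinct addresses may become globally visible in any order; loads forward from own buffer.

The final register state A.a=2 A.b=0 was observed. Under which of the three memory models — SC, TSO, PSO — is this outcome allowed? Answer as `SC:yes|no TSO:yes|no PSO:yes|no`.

outcome vector order: (A.a,A.b)
SC: 5 outcomes — {0/0 0/1 0/2 2/1 2/2}
TSO: 5 outcomes — {0/0 0/1 0/2 2/1 2/2}
PSO: 6 outcomes — {0/0 0/1 0/2 2/0 2/1 2/2}
target 2/0 ∈ {PSO}

SC:no TSO:no PSO:yes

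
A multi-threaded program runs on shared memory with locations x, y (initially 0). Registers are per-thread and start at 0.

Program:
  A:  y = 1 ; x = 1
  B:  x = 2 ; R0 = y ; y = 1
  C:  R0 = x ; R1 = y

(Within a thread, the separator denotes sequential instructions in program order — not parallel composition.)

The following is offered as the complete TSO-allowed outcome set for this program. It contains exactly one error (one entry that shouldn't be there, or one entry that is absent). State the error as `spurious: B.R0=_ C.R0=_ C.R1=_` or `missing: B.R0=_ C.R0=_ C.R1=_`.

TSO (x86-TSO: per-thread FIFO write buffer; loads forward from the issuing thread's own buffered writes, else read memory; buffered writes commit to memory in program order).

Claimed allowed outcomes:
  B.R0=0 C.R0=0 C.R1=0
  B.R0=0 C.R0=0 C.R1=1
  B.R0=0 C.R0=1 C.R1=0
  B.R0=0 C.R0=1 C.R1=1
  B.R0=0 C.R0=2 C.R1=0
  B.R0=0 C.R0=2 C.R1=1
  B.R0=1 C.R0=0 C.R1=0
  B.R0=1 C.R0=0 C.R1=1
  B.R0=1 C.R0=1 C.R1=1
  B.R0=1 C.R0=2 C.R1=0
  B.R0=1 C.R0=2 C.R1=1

outcome vector order: (B.R0,C.R0,C.R1)
TSO (10): <0 0 0>; <0 0 1>; <0 1 1>; <0 2 0>; <0 2 1>; <1 0 0>; <1 0 1>; <1 1 1>; <1 2 0>; <1 2 1>
claimed∖TSO = {<0 1 0>}

spurious: B.R0=0 C.R0=1 C.R1=0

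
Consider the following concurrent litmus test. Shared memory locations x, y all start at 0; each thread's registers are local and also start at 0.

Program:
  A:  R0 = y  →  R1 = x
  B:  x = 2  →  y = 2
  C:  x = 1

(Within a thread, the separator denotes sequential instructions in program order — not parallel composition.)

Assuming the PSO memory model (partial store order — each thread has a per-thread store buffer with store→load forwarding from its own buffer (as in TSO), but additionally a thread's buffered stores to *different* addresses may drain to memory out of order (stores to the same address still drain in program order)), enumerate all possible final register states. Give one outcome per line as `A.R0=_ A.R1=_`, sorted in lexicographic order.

outcome vector order: (A.R0,A.R1)
|PSO outcomes| = 6

A.R0=0 A.R1=0
A.R0=0 A.R1=1
A.R0=0 A.R1=2
A.R0=2 A.R1=0
A.R0=2 A.R1=1
A.R0=2 A.R1=2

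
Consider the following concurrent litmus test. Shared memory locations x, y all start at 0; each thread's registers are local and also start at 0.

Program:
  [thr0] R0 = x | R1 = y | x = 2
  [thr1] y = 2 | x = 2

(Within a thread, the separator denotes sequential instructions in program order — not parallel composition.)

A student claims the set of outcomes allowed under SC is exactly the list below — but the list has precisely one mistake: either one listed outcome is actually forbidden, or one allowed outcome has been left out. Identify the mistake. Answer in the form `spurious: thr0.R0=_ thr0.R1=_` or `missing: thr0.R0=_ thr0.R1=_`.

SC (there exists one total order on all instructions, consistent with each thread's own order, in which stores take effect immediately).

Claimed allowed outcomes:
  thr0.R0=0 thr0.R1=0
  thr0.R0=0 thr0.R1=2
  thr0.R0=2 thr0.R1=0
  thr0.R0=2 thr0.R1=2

outcome vector order: (thr0.R0,thr0.R1)
under SC → <0 0>; <0 2>; <2 2>
claimed∖SC = {<2 0>}

spurious: thr0.R0=2 thr0.R1=0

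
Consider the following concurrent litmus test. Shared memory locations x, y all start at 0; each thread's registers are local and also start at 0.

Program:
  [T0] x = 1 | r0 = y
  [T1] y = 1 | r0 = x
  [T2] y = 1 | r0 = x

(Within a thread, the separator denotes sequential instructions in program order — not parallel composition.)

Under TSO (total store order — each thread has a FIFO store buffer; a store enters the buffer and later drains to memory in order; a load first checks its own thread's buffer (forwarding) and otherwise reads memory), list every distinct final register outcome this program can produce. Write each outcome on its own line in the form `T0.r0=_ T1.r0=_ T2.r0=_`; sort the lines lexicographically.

outcome vector order: (T0.r0,T1.r0,T2.r0)
|TSO outcomes| = 8

T0.r0=0 T1.r0=0 T2.r0=0
T0.r0=0 T1.r0=0 T2.r0=1
T0.r0=0 T1.r0=1 T2.r0=0
T0.r0=0 T1.r0=1 T2.r0=1
T0.r0=1 T1.r0=0 T2.r0=0
T0.r0=1 T1.r0=0 T2.r0=1
T0.r0=1 T1.r0=1 T2.r0=0
T0.r0=1 T1.r0=1 T2.r0=1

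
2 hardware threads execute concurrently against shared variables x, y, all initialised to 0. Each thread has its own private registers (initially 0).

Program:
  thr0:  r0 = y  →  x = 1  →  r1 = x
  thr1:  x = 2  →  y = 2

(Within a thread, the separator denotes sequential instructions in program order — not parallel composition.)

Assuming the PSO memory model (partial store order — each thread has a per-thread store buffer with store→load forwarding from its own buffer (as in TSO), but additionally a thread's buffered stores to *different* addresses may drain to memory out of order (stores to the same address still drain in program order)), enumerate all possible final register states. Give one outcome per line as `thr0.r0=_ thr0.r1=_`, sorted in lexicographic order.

outcome vector order: (thr0.r0,thr0.r1)
|PSO outcomes| = 4

thr0.r0=0 thr0.r1=1
thr0.r0=0 thr0.r1=2
thr0.r0=2 thr0.r1=1
thr0.r0=2 thr0.r1=2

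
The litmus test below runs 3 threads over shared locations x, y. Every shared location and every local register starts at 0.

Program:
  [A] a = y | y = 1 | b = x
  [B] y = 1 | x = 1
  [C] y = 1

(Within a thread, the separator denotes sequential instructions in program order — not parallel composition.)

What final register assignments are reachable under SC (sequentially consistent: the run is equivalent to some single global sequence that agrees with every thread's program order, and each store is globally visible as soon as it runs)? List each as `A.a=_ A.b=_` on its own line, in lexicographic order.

outcome vector order: (A.a,A.b)
|SC outcomes| = 4

A.a=0 A.b=0
A.a=0 A.b=1
A.a=1 A.b=0
A.a=1 A.b=1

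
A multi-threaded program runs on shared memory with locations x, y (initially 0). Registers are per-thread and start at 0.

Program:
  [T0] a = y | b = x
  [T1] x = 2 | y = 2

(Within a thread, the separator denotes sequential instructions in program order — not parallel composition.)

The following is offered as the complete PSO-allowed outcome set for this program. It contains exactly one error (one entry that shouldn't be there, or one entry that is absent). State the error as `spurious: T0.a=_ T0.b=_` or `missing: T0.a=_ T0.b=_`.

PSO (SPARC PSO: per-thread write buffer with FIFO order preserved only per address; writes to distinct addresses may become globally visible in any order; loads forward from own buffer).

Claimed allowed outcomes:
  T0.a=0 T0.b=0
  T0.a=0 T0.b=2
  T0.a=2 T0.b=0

outcome vector order: (T0.a,T0.b)
PSO: 4 outcomes — {0/0 0/2 2/0 2/2}
PSO∖claimed = {2/2}

missing: T0.a=2 T0.b=2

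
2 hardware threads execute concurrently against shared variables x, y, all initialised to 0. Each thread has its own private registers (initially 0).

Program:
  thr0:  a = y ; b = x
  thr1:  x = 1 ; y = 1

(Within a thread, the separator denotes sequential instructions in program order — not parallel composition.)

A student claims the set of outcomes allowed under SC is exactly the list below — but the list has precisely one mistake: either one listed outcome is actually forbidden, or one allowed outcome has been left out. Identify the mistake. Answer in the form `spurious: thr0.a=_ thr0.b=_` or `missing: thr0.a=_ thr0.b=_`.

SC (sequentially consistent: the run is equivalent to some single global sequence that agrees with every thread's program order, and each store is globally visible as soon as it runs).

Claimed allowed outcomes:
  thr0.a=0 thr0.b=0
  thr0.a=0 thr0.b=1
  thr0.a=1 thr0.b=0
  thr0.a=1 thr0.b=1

outcome vector order: (thr0.a,thr0.b)
under SC → <0 0>, <0 1>, <1 1>
claimed∖SC = {<1 0>}

spurious: thr0.a=1 thr0.b=0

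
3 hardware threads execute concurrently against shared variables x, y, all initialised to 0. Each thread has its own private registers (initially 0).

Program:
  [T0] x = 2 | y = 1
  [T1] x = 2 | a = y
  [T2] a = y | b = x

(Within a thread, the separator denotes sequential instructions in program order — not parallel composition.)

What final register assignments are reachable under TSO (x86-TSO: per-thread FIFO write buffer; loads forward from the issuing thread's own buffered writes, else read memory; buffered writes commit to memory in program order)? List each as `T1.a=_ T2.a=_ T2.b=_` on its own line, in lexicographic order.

outcome vector order: (T1.a,T2.a,T2.b)
|TSO outcomes| = 6

T1.a=0 T2.a=0 T2.b=0
T1.a=0 T2.a=0 T2.b=2
T1.a=0 T2.a=1 T2.b=2
T1.a=1 T2.a=0 T2.b=0
T1.a=1 T2.a=0 T2.b=2
T1.a=1 T2.a=1 T2.b=2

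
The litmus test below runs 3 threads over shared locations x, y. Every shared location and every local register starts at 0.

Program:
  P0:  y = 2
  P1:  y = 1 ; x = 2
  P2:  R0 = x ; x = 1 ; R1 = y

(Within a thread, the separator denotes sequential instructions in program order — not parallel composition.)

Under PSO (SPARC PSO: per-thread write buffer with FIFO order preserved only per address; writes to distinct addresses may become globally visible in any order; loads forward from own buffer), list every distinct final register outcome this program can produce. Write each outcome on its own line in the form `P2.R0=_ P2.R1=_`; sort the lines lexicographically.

outcome vector order: (P2.R0,P2.R1)
|PSO outcomes| = 6

P2.R0=0 P2.R1=0
P2.R0=0 P2.R1=1
P2.R0=0 P2.R1=2
P2.R0=2 P2.R1=0
P2.R0=2 P2.R1=1
P2.R0=2 P2.R1=2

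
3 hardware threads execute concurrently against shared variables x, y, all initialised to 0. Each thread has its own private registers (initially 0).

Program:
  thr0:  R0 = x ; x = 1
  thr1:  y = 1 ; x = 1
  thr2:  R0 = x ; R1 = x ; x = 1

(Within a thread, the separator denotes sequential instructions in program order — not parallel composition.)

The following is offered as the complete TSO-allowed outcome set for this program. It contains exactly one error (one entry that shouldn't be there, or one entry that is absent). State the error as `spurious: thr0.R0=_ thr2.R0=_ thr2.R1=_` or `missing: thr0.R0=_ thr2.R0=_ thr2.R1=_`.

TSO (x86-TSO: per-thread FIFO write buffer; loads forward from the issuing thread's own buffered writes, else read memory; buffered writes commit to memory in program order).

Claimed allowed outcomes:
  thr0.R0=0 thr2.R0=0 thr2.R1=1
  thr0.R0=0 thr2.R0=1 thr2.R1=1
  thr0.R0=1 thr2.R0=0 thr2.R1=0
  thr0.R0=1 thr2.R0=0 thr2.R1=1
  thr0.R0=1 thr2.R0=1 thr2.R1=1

outcome vector order: (thr0.R0,thr2.R0,thr2.R1)
[TSO] allowed = {0/0/0, 0/0/1, 0/1/1, 1/0/0, 1/0/1, 1/1/1}
TSO∖claimed = {0/0/0}

missing: thr0.R0=0 thr2.R0=0 thr2.R1=0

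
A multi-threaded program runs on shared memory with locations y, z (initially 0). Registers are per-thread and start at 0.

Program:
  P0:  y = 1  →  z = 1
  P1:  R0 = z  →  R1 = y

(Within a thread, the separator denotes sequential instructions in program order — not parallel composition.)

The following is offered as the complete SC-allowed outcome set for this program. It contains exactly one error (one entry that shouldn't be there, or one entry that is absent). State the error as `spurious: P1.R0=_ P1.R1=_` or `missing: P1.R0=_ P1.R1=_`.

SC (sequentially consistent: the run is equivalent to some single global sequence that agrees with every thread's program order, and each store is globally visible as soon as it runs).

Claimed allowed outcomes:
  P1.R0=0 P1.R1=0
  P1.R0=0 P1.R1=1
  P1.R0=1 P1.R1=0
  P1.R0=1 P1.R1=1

spurious: P1.R0=1 P1.R1=0

outcome vector order: (P1.R0,P1.R1)
[SC] allowed = {<0 0>, <0 1>, <1 1>}
claimed∖SC = {<1 0>}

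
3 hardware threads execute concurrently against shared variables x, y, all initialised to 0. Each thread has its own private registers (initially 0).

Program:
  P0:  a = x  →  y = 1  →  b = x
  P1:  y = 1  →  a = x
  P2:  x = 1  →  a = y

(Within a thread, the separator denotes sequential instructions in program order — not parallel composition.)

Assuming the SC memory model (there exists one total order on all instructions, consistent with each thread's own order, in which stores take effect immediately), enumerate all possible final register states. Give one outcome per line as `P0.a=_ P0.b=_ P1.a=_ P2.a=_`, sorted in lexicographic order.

outcome vector order: (P0.a,P0.b,P1.a,P2.a)
|SC outcomes| = 8

P0.a=0 P0.b=0 P1.a=0 P2.a=1
P0.a=0 P0.b=0 P1.a=1 P2.a=1
P0.a=0 P0.b=1 P1.a=0 P2.a=1
P0.a=0 P0.b=1 P1.a=1 P2.a=0
P0.a=0 P0.b=1 P1.a=1 P2.a=1
P0.a=1 P0.b=1 P1.a=0 P2.a=1
P0.a=1 P0.b=1 P1.a=1 P2.a=0
P0.a=1 P0.b=1 P1.a=1 P2.a=1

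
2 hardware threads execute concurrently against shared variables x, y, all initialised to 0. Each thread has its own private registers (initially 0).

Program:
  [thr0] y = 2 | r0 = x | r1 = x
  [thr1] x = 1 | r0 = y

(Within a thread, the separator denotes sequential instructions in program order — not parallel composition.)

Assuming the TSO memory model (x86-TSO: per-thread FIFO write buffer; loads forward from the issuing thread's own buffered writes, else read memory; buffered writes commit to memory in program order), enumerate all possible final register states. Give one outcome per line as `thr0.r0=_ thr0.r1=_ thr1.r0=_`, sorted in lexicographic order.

thr0.r0=0 thr0.r1=0 thr1.r0=0
thr0.r0=0 thr0.r1=0 thr1.r0=2
thr0.r0=0 thr0.r1=1 thr1.r0=0
thr0.r0=0 thr0.r1=1 thr1.r0=2
thr0.r0=1 thr0.r1=1 thr1.r0=0
thr0.r0=1 thr0.r1=1 thr1.r0=2

outcome vector order: (thr0.r0,thr0.r1,thr1.r0)
|TSO outcomes| = 6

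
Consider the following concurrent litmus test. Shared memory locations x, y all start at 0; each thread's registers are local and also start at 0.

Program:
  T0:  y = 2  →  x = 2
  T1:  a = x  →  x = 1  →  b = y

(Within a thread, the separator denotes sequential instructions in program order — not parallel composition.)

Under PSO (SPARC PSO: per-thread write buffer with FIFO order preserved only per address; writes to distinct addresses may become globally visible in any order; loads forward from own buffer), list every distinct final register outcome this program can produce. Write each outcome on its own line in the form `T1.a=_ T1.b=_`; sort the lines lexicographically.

T1.a=0 T1.b=0
T1.a=0 T1.b=2
T1.a=2 T1.b=0
T1.a=2 T1.b=2

outcome vector order: (T1.a,T1.b)
|PSO outcomes| = 4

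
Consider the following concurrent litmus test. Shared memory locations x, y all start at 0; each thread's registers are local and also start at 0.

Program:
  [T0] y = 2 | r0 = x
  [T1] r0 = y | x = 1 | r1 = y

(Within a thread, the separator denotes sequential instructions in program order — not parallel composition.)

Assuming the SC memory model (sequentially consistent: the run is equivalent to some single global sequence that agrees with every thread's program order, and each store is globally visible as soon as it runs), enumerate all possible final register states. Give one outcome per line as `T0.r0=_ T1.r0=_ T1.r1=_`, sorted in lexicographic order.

T0.r0=0 T1.r0=0 T1.r1=2
T0.r0=0 T1.r0=2 T1.r1=2
T0.r0=1 T1.r0=0 T1.r1=0
T0.r0=1 T1.r0=0 T1.r1=2
T0.r0=1 T1.r0=2 T1.r1=2

outcome vector order: (T0.r0,T1.r0,T1.r1)
|SC outcomes| = 5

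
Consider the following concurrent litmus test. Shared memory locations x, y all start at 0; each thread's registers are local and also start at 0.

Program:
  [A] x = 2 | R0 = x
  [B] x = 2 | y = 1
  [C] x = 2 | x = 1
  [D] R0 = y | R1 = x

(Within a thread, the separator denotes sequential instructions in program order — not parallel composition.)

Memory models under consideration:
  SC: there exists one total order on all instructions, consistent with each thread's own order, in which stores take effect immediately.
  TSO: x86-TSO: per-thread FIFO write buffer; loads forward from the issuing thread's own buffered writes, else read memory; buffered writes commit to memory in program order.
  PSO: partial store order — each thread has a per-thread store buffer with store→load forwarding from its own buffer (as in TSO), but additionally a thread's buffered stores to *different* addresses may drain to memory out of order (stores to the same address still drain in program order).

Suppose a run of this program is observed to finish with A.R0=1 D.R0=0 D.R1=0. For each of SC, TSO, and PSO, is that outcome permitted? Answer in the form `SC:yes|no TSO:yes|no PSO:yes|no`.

SC:yes TSO:yes PSO:yes

outcome vector order: (A.R0,D.R0,D.R1)
[SC] allowed = {1/0/0 1/0/1 1/0/2 1/1/1 1/1/2 2/0/0 2/0/1 2/0/2 2/1/1 2/1/2}
[TSO] allowed = {1/0/0 1/0/1 1/0/2 1/1/1 1/1/2 2/0/0 2/0/1 2/0/2 2/1/1 2/1/2}
[PSO] allowed = {1/0/0 1/0/1 1/0/2 1/1/0 1/1/1 1/1/2 2/0/0 2/0/1 2/0/2 2/1/0 2/1/1 2/1/2}
target 1/0/0 ∈ {SC,TSO,PSO}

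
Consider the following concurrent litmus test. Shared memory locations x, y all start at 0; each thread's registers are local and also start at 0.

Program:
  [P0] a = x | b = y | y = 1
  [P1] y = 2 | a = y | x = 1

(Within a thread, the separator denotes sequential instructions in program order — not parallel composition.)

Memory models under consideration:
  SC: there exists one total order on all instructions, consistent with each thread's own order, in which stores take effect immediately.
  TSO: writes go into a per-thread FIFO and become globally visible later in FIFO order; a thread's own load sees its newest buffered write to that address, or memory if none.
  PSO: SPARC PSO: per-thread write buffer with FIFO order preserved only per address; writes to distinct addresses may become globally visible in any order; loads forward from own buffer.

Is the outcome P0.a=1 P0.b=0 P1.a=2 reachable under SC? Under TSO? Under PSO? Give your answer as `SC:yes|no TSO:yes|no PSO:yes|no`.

outcome vector order: (P0.a,P0.b,P1.a)
under SC → 001 002 021 022 122
under TSO → 001 002 021 022 122
under PSO → 001 002 021 022 102 122
target 102 ∈ {PSO}

SC:no TSO:no PSO:yes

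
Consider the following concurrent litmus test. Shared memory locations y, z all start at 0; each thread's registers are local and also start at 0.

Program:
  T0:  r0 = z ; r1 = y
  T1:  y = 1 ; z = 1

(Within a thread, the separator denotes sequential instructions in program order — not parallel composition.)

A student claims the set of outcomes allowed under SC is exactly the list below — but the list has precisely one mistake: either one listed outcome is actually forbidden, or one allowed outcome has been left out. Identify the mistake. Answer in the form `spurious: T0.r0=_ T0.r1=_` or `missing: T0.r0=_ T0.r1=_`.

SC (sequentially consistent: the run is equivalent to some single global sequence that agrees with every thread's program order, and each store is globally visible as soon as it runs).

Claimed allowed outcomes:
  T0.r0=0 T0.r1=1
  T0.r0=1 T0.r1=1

outcome vector order: (T0.r0,T0.r1)
under SC → 0/0 0/1 1/1
SC∖claimed = {0/0}

missing: T0.r0=0 T0.r1=0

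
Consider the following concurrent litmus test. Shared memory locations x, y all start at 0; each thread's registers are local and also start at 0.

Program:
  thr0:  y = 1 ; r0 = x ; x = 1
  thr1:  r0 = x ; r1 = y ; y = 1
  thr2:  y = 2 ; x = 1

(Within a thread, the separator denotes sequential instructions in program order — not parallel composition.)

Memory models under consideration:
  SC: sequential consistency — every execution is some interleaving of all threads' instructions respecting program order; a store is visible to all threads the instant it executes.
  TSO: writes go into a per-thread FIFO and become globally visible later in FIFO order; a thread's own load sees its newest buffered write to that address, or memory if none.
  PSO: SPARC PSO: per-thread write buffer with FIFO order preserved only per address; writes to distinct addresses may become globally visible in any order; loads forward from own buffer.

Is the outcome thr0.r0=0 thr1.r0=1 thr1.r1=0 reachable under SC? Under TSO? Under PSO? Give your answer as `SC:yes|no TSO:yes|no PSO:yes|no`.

outcome vector order: (thr0.r0,thr1.r0,thr1.r1)
[SC] allowed = {<0 0 0>, <0 0 1>, <0 0 2>, <0 1 1>, <0 1 2>, <1 0 0>, <1 0 1>, <1 0 2>, <1 1 1>, <1 1 2>}
[TSO] allowed = {<0 0 0>, <0 0 1>, <0 0 2>, <0 1 1>, <0 1 2>, <1 0 0>, <1 0 1>, <1 0 2>, <1 1 1>, <1 1 2>}
[PSO] allowed = {<0 0 0>, <0 0 1>, <0 0 2>, <0 1 0>, <0 1 1>, <0 1 2>, <1 0 0>, <1 0 1>, <1 0 2>, <1 1 0>, <1 1 1>, <1 1 2>}
target <0 1 0> ∈ {PSO}

SC:no TSO:no PSO:yes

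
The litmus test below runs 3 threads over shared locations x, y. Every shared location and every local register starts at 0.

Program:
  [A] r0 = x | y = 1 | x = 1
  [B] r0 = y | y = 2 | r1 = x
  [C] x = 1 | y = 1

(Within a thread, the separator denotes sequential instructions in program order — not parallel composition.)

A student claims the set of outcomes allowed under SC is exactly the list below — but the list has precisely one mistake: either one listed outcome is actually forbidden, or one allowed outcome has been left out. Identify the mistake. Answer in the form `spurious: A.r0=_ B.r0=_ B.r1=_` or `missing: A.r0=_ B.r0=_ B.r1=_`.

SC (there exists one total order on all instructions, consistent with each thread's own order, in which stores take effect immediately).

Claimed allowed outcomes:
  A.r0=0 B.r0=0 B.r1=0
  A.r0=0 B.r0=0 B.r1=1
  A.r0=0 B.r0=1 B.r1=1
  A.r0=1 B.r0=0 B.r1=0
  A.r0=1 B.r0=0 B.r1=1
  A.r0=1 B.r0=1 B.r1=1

missing: A.r0=0 B.r0=1 B.r1=0

outcome vector order: (A.r0,B.r0,B.r1)
[SC] allowed = {(0,0,0) (0,0,1) (0,1,0) (0,1,1) (1,0,0) (1,0,1) (1,1,1)}
SC∖claimed = {(0,1,0)}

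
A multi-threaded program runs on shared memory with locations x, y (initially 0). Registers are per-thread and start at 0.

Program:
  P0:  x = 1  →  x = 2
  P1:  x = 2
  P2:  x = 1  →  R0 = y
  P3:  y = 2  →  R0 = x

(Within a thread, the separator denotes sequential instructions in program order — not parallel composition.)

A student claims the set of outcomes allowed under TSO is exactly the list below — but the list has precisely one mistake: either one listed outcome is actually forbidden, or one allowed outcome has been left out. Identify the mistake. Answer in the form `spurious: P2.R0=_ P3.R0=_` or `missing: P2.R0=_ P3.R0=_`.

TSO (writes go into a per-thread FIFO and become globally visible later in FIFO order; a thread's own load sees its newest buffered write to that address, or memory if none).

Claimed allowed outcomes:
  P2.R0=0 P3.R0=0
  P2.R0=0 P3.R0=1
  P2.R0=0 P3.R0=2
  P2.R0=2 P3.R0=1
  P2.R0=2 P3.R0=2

missing: P2.R0=2 P3.R0=0

outcome vector order: (P2.R0,P3.R0)
TSO: 6 outcomes — {<0 0>; <0 1>; <0 2>; <2 0>; <2 1>; <2 2>}
TSO∖claimed = {<2 0>}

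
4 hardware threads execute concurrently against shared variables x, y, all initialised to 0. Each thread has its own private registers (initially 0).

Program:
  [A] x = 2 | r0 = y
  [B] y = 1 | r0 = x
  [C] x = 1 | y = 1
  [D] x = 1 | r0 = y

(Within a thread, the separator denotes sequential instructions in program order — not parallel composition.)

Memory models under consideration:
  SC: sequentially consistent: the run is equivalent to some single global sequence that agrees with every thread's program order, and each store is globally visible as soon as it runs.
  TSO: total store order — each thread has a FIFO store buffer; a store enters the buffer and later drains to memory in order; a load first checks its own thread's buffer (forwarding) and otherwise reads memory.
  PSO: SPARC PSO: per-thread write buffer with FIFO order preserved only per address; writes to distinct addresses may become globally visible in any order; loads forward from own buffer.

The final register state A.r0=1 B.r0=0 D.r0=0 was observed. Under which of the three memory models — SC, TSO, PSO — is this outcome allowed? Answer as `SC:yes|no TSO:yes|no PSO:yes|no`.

SC:no TSO:yes PSO:yes

outcome vector order: (A.r0,B.r0,D.r0)
under SC → 010, 011, 020, 021, 101, 110, 111, 120, 121
under TSO → 000, 001, 010, 011, 020, 021, 100, 101, 110, 111, 120, 121
under PSO → 000, 001, 010, 011, 020, 021, 100, 101, 110, 111, 120, 121
target 100 ∈ {TSO,PSO}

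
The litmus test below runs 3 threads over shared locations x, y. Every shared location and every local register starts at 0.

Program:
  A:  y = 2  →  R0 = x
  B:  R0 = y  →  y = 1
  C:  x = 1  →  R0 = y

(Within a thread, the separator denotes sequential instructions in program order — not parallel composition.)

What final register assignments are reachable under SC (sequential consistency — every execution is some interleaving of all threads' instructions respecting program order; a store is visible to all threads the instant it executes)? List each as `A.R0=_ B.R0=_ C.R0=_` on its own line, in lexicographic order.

outcome vector order: (A.R0,B.R0,C.R0)
|SC outcomes| = 10

A.R0=0 B.R0=0 C.R0=1
A.R0=0 B.R0=0 C.R0=2
A.R0=0 B.R0=2 C.R0=1
A.R0=0 B.R0=2 C.R0=2
A.R0=1 B.R0=0 C.R0=0
A.R0=1 B.R0=0 C.R0=1
A.R0=1 B.R0=0 C.R0=2
A.R0=1 B.R0=2 C.R0=0
A.R0=1 B.R0=2 C.R0=1
A.R0=1 B.R0=2 C.R0=2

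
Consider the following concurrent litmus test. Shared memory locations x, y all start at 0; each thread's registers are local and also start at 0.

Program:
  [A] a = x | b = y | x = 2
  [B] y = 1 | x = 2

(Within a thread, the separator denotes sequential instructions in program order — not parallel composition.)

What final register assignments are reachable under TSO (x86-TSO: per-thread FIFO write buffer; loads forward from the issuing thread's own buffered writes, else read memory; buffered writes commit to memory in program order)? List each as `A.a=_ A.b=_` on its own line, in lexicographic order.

outcome vector order: (A.a,A.b)
|TSO outcomes| = 3

A.a=0 A.b=0
A.a=0 A.b=1
A.a=2 A.b=1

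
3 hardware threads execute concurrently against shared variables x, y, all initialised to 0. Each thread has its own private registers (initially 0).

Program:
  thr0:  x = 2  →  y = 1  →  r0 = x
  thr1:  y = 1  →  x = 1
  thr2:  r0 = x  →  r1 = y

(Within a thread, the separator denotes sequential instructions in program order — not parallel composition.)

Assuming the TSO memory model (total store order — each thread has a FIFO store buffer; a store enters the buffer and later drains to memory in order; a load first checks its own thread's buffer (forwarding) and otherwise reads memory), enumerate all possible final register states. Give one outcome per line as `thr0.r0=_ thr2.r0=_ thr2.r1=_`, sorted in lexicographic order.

outcome vector order: (thr0.r0,thr2.r0,thr2.r1)
|TSO outcomes| = 10

thr0.r0=1 thr2.r0=0 thr2.r1=0
thr0.r0=1 thr2.r0=0 thr2.r1=1
thr0.r0=1 thr2.r0=1 thr2.r1=1
thr0.r0=1 thr2.r0=2 thr2.r1=0
thr0.r0=1 thr2.r0=2 thr2.r1=1
thr0.r0=2 thr2.r0=0 thr2.r1=0
thr0.r0=2 thr2.r0=0 thr2.r1=1
thr0.r0=2 thr2.r0=1 thr2.r1=1
thr0.r0=2 thr2.r0=2 thr2.r1=0
thr0.r0=2 thr2.r0=2 thr2.r1=1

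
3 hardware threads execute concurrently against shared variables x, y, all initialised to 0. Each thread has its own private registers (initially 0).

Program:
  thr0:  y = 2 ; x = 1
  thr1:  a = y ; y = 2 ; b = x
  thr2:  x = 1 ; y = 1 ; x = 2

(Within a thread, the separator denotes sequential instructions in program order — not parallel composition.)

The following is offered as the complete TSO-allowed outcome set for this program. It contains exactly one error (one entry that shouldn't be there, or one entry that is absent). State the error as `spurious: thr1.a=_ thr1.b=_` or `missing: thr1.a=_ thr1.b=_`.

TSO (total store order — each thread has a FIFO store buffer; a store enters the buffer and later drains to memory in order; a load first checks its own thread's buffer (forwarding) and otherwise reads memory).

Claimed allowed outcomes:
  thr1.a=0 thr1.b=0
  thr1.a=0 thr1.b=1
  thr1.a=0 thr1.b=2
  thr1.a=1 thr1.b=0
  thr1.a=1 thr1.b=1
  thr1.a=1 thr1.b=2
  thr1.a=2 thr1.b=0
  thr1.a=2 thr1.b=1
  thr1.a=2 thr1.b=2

outcome vector order: (thr1.a,thr1.b)
TSO (8): (0,0); (0,1); (0,2); (1,1); (1,2); (2,0); (2,1); (2,2)
claimed∖TSO = {(1,0)}

spurious: thr1.a=1 thr1.b=0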